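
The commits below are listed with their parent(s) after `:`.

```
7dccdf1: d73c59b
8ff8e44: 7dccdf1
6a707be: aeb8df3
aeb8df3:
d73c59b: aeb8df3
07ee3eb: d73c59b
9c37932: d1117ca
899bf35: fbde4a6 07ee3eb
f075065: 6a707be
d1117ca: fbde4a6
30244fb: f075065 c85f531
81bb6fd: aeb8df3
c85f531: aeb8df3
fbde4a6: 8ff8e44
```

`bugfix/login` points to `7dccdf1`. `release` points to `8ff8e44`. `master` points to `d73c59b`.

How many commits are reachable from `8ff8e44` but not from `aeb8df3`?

3

Reachable from 8ff8e44: {7dccdf1, 8ff8e44, aeb8df3, d73c59b}.
Reachable from aeb8df3: {aeb8df3}.
In 8ff8e44's history but not aeb8df3's: {7dccdf1, 8ff8e44, d73c59b} — 3 commits.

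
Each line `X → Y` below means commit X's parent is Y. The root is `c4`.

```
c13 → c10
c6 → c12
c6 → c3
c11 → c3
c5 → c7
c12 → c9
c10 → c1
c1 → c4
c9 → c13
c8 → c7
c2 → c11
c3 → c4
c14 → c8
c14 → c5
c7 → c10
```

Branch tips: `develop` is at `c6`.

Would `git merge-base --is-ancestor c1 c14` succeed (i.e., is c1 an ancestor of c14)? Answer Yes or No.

Ancestors of c14 (commits reachable by following parents): {c1, c10, c14, c4, c5, c7, c8}.
c1 is in that set, so it is an ancestor of c14.

Yes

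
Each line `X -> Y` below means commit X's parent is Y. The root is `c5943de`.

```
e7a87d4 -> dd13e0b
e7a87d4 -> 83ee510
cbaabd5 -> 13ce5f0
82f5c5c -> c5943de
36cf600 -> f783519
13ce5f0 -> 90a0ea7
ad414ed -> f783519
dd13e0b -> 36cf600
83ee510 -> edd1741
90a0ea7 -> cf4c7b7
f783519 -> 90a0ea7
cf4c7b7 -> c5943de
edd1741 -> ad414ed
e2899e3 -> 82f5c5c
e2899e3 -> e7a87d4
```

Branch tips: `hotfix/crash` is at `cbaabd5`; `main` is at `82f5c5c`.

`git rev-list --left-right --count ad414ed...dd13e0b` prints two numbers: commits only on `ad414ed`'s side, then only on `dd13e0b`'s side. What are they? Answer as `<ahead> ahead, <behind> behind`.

1 ahead, 2 behind

Reachable from ad414ed: {90a0ea7, ad414ed, c5943de, cf4c7b7, f783519}.
Reachable from dd13e0b: {36cf600, 90a0ea7, c5943de, cf4c7b7, dd13e0b, f783519}.
Only in ad414ed's history (ahead): {ad414ed} — 1.
Only in dd13e0b's history (behind): {36cf600, dd13e0b} — 2.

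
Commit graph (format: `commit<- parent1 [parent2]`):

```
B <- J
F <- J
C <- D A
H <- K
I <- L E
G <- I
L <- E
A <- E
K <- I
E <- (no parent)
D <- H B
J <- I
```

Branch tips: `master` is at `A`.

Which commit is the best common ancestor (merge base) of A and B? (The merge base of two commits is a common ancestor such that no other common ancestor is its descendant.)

E

Ancestors of A: {A, E}.
Ancestors of B: {B, E, I, J, L}.
Common ancestors: {E}.
The only common ancestor is E, so it is the merge base.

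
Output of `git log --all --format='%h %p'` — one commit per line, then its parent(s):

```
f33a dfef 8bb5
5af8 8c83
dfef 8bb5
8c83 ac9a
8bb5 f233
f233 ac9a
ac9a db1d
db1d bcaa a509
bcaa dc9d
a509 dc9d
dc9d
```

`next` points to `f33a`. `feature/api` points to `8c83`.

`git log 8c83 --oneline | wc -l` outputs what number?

Walking parent pointers from 8c83: reachable set = {8c83, a509, ac9a, bcaa, db1d, dc9d}.
That is 6 commits.

6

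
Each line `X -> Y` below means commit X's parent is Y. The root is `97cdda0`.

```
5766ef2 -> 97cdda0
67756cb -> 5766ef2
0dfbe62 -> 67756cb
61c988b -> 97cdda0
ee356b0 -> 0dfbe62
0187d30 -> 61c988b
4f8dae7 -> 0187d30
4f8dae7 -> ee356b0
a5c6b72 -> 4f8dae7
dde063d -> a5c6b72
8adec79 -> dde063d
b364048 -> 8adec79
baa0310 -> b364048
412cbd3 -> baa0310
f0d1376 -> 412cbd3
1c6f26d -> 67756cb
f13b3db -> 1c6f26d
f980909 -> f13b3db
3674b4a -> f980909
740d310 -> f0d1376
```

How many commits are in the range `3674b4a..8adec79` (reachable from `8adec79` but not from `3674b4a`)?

Reachable from 8adec79: {0187d30, 0dfbe62, 4f8dae7, 5766ef2, 61c988b, 67756cb, 8adec79, 97cdda0, a5c6b72, dde063d, ee356b0}.
Reachable from 3674b4a: {1c6f26d, 3674b4a, 5766ef2, 67756cb, 97cdda0, f13b3db, f980909}.
In 8adec79's history but not 3674b4a's: {0187d30, 0dfbe62, 4f8dae7, 61c988b, 8adec79, a5c6b72, dde063d, ee356b0} — 8 commits.

8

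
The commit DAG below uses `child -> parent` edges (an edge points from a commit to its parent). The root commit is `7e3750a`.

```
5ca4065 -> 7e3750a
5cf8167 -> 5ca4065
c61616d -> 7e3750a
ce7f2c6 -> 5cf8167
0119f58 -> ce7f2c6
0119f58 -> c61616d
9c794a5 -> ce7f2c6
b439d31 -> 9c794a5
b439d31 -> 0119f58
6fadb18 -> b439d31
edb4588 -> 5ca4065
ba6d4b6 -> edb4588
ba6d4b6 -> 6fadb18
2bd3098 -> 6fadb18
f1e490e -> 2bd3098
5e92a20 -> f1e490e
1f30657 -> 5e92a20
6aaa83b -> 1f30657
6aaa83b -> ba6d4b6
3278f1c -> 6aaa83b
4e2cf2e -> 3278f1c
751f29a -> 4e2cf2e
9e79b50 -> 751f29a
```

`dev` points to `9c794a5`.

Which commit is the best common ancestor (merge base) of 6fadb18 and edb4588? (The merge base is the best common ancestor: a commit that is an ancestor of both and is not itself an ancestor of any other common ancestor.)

5ca4065

Ancestors of 6fadb18: {0119f58, 5ca4065, 5cf8167, 6fadb18, 7e3750a, 9c794a5, b439d31, c61616d, ce7f2c6}.
Ancestors of edb4588: {5ca4065, 7e3750a, edb4588}.
Common ancestors: {5ca4065, 7e3750a}.
Among these, 5ca4065 is not an ancestor of any other common ancestor — it is the merge base.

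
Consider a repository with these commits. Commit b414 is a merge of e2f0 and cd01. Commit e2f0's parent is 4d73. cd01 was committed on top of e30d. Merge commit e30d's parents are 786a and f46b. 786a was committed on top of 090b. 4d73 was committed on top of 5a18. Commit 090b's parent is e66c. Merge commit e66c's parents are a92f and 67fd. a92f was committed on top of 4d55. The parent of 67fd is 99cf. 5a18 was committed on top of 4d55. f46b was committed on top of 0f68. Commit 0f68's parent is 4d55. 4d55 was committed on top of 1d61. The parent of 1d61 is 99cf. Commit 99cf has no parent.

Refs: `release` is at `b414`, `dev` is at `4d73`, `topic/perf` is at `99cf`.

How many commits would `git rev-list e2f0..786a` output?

5

Reachable from 786a: {090b, 1d61, 4d55, 67fd, 786a, 99cf, a92f, e66c}.
Reachable from e2f0: {1d61, 4d55, 4d73, 5a18, 99cf, e2f0}.
In 786a's history but not e2f0's: {090b, 67fd, 786a, a92f, e66c} — 5 commits.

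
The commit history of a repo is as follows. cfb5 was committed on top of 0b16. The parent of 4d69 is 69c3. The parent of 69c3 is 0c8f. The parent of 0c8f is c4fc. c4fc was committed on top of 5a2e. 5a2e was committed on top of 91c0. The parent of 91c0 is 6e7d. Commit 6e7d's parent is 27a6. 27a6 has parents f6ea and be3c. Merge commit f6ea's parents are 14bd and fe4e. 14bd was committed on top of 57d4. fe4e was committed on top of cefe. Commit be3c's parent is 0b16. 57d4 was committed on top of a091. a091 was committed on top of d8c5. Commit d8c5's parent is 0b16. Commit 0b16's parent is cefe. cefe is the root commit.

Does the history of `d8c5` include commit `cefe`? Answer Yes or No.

Yes

Ancestors of d8c5 (commits reachable by following parents): {0b16, cefe, d8c5}.
cefe is in that set, so it is an ancestor of d8c5.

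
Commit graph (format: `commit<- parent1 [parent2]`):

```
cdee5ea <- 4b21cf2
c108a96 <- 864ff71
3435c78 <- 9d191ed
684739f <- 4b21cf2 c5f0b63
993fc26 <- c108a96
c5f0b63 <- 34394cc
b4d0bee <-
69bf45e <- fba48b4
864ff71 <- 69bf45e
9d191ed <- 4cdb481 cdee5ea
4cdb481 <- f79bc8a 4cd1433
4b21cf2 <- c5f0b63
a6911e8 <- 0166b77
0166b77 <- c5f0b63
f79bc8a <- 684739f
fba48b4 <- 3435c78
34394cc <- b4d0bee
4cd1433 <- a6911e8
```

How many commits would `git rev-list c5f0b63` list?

Walking parent pointers from c5f0b63: reachable set = {34394cc, b4d0bee, c5f0b63}.
That is 3 commits.

3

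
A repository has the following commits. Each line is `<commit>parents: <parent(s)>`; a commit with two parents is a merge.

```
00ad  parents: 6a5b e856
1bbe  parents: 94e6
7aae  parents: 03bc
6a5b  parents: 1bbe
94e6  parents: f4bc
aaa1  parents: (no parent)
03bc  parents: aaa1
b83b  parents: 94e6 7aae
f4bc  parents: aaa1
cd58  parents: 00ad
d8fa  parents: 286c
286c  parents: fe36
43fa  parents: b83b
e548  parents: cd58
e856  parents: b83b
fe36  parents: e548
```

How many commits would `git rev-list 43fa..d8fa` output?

Reachable from d8fa: {00ad, 03bc, 1bbe, 286c, 6a5b, 7aae, 94e6, aaa1, b83b, cd58, d8fa, e548, e856, f4bc, fe36}.
Reachable from 43fa: {03bc, 43fa, 7aae, 94e6, aaa1, b83b, f4bc}.
In d8fa's history but not 43fa's: {00ad, 1bbe, 286c, 6a5b, cd58, d8fa, e548, e856, fe36} — 9 commits.

9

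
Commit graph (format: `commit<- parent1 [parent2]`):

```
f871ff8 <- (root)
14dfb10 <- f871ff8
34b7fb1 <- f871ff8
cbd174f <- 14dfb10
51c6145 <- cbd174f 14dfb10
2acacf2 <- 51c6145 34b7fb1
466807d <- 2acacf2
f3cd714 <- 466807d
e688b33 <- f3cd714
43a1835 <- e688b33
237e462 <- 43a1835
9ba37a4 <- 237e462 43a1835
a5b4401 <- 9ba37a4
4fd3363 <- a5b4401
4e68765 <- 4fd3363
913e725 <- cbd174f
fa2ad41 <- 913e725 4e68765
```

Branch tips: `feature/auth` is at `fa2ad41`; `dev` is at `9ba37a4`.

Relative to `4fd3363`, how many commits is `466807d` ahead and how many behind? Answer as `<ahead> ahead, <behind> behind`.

Reachable from 466807d: {14dfb10, 2acacf2, 34b7fb1, 466807d, 51c6145, cbd174f, f871ff8}.
Reachable from 4fd3363: {14dfb10, 237e462, 2acacf2, 34b7fb1, 43a1835, 466807d, 4fd3363, 51c6145, 9ba37a4, a5b4401, cbd174f, e688b33, f3cd714, f871ff8}.
Only in 466807d's history (ahead): {} — 0.
Only in 4fd3363's history (behind): {237e462, 43a1835, 4fd3363, 9ba37a4, a5b4401, e688b33, f3cd714} — 7.

0 ahead, 7 behind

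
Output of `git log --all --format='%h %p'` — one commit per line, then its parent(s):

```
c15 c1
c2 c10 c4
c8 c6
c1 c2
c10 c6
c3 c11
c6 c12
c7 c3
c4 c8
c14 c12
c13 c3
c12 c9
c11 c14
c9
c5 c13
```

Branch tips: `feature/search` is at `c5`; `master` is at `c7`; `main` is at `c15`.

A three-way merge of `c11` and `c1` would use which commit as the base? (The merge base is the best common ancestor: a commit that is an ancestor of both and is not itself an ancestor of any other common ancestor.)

c12

Ancestors of c11: {c11, c12, c14, c9}.
Ancestors of c1: {c1, c10, c12, c2, c4, c6, c8, c9}.
Common ancestors: {c12, c9}.
Among these, c12 is not an ancestor of any other common ancestor — it is the merge base.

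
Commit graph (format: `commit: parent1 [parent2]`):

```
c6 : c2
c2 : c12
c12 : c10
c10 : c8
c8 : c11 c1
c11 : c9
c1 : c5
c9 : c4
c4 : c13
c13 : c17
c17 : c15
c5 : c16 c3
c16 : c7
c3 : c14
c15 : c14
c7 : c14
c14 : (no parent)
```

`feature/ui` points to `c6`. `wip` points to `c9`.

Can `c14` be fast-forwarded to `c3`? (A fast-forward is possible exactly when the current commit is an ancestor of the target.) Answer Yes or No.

A fast-forward from c14 to c3 is possible iff c14 is an ancestor of c3.
Ancestors of c3: {c14, c3}.
c14 is among them, so fast-forward is possible.

Yes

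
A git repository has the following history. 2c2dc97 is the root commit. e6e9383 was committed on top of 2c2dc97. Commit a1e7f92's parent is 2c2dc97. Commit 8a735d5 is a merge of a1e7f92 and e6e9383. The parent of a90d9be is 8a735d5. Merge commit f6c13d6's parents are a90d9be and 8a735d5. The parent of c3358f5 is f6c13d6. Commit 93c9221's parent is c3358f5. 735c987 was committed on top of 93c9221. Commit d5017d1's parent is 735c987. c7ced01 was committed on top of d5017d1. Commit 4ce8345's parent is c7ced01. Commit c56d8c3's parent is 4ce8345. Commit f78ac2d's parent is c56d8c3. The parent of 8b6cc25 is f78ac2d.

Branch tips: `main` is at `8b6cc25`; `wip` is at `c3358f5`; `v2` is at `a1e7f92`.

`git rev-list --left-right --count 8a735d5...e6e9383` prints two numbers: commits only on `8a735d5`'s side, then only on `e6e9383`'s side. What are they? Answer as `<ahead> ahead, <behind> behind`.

Reachable from 8a735d5: {2c2dc97, 8a735d5, a1e7f92, e6e9383}.
Reachable from e6e9383: {2c2dc97, e6e9383}.
Only in 8a735d5's history (ahead): {8a735d5, a1e7f92} — 2.
Only in e6e9383's history (behind): {} — 0.

2 ahead, 0 behind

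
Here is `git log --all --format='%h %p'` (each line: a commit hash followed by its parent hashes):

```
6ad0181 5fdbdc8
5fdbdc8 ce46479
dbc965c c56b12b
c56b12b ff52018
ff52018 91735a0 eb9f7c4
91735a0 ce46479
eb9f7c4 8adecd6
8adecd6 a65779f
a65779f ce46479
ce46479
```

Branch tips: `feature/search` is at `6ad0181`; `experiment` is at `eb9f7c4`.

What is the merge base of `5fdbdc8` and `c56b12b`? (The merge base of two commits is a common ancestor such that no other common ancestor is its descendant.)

ce46479

Ancestors of 5fdbdc8: {5fdbdc8, ce46479}.
Ancestors of c56b12b: {8adecd6, 91735a0, a65779f, c56b12b, ce46479, eb9f7c4, ff52018}.
Common ancestors: {ce46479}.
The only common ancestor is ce46479, so it is the merge base.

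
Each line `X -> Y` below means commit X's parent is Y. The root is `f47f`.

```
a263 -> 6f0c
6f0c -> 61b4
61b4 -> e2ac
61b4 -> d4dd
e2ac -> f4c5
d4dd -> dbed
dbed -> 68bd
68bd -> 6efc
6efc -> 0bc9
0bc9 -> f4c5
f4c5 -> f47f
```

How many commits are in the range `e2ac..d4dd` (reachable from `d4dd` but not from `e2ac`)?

Reachable from d4dd: {0bc9, 68bd, 6efc, d4dd, dbed, f47f, f4c5}.
Reachable from e2ac: {e2ac, f47f, f4c5}.
In d4dd's history but not e2ac's: {0bc9, 68bd, 6efc, d4dd, dbed} — 5 commits.

5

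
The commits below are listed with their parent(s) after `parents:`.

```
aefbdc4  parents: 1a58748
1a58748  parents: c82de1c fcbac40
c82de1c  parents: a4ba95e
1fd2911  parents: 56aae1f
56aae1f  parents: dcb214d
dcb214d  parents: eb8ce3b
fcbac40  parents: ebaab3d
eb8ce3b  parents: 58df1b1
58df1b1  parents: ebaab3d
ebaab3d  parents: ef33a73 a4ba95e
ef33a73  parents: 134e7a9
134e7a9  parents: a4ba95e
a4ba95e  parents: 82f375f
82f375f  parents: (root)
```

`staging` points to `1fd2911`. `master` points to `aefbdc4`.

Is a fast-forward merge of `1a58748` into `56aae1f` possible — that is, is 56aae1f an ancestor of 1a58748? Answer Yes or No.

A fast-forward from 56aae1f to 1a58748 is possible iff 56aae1f is an ancestor of 1a58748.
Ancestors of 1a58748: {134e7a9, 1a58748, 82f375f, a4ba95e, c82de1c, ebaab3d, ef33a73, fcbac40}.
56aae1f is not among them, so fast-forward is not possible.

No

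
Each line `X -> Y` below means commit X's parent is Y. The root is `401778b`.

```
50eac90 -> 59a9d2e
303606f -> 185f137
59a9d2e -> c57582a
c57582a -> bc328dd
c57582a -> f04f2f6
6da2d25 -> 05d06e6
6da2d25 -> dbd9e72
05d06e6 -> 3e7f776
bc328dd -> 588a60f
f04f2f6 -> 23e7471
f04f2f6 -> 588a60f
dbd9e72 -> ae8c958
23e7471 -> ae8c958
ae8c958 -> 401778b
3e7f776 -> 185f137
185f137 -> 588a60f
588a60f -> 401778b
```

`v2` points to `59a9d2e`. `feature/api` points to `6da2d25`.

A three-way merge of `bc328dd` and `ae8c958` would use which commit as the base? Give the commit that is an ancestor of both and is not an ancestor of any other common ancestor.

Ancestors of bc328dd: {401778b, 588a60f, bc328dd}.
Ancestors of ae8c958: {401778b, ae8c958}.
Common ancestors: {401778b}.
The only common ancestor is 401778b, so it is the merge base.

401778b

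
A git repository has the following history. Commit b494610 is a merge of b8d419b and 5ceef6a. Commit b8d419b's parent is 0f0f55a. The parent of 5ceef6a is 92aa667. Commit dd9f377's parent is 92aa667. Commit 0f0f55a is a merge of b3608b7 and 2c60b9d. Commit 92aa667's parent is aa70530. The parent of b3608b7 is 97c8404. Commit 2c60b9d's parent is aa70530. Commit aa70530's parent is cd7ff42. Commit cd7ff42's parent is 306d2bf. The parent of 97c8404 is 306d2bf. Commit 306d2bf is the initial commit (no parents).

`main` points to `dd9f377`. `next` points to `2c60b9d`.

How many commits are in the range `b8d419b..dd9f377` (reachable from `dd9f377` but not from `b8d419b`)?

Reachable from dd9f377: {306d2bf, 92aa667, aa70530, cd7ff42, dd9f377}.
Reachable from b8d419b: {0f0f55a, 2c60b9d, 306d2bf, 97c8404, aa70530, b3608b7, b8d419b, cd7ff42}.
In dd9f377's history but not b8d419b's: {92aa667, dd9f377} — 2 commits.

2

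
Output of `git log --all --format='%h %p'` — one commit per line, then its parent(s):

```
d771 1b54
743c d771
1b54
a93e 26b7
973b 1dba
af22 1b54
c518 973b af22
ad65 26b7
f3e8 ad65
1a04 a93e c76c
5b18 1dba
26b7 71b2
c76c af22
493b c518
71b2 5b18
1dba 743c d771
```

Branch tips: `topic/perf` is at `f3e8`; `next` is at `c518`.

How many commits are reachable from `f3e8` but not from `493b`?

5

Reachable from f3e8: {1b54, 1dba, 26b7, 5b18, 71b2, 743c, ad65, d771, f3e8}.
Reachable from 493b: {1b54, 1dba, 493b, 743c, 973b, af22, c518, d771}.
In f3e8's history but not 493b's: {26b7, 5b18, 71b2, ad65, f3e8} — 5 commits.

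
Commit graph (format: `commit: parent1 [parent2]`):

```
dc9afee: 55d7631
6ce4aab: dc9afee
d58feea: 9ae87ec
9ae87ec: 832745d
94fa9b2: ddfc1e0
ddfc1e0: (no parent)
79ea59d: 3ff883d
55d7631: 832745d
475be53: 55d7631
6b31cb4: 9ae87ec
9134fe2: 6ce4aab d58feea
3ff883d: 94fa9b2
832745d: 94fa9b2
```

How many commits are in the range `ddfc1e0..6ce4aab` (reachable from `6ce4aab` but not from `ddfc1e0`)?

Reachable from 6ce4aab: {55d7631, 6ce4aab, 832745d, 94fa9b2, dc9afee, ddfc1e0}.
Reachable from ddfc1e0: {ddfc1e0}.
In 6ce4aab's history but not ddfc1e0's: {55d7631, 6ce4aab, 832745d, 94fa9b2, dc9afee} — 5 commits.

5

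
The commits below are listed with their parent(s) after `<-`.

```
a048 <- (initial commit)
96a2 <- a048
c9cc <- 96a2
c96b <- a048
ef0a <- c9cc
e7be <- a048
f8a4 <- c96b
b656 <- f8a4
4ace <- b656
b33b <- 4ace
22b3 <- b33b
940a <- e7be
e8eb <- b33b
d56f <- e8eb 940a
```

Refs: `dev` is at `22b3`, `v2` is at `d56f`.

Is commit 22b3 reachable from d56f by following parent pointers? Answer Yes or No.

No

Ancestors of d56f: {4ace, 940a, a048, b33b, b656, c96b, d56f, e7be, e8eb, f8a4}.
22b3 is not in that set, so it is not an ancestor of d56f.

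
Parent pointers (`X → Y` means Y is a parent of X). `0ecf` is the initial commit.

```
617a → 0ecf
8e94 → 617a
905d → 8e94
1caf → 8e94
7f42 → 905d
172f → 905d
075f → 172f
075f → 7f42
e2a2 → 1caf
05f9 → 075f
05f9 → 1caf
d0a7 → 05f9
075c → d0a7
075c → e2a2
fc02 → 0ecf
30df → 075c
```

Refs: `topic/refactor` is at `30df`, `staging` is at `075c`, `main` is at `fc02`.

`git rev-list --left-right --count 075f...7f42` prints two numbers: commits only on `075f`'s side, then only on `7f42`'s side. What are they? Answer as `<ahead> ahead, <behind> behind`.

2 ahead, 0 behind

Reachable from 075f: {075f, 0ecf, 172f, 617a, 7f42, 8e94, 905d}.
Reachable from 7f42: {0ecf, 617a, 7f42, 8e94, 905d}.
Only in 075f's history (ahead): {075f, 172f} — 2.
Only in 7f42's history (behind): {} — 0.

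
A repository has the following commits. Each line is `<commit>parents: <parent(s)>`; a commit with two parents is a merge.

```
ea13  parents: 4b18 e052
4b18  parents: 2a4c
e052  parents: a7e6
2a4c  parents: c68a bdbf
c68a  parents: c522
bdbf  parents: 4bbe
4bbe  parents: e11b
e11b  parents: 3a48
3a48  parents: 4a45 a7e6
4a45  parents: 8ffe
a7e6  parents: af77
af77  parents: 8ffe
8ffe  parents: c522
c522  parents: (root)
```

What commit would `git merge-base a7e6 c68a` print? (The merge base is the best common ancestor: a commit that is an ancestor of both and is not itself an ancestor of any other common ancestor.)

c522

Ancestors of a7e6: {8ffe, a7e6, af77, c522}.
Ancestors of c68a: {c522, c68a}.
Common ancestors: {c522}.
The only common ancestor is c522, so it is the merge base.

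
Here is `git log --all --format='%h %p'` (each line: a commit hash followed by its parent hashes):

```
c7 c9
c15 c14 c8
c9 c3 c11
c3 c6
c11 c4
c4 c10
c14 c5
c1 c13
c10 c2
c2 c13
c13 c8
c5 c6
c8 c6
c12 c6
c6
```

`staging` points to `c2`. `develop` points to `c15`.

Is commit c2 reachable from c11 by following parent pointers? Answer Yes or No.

Yes

Ancestors of c11 (commits reachable by following parents): {c10, c11, c13, c2, c4, c6, c8}.
c2 is in that set, so it is an ancestor of c11.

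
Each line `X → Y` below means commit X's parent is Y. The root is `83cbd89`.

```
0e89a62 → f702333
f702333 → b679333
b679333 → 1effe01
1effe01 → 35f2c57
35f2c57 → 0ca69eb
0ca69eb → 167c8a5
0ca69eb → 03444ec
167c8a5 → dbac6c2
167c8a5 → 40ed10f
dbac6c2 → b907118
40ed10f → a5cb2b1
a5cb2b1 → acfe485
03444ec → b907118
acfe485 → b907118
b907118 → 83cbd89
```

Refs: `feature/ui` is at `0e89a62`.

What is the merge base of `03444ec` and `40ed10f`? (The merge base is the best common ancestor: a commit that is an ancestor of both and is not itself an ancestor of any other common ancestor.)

b907118

Ancestors of 03444ec: {03444ec, 83cbd89, b907118}.
Ancestors of 40ed10f: {40ed10f, 83cbd89, a5cb2b1, acfe485, b907118}.
Common ancestors: {83cbd89, b907118}.
Among these, b907118 is not an ancestor of any other common ancestor — it is the merge base.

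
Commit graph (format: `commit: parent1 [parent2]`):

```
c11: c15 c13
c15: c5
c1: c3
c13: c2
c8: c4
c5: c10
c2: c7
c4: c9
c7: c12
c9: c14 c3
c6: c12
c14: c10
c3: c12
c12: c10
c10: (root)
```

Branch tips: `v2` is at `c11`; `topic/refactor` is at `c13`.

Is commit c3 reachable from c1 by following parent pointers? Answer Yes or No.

Yes

Ancestors of c1 (commits reachable by following parents): {c1, c10, c12, c3}.
c3 is in that set, so it is an ancestor of c1.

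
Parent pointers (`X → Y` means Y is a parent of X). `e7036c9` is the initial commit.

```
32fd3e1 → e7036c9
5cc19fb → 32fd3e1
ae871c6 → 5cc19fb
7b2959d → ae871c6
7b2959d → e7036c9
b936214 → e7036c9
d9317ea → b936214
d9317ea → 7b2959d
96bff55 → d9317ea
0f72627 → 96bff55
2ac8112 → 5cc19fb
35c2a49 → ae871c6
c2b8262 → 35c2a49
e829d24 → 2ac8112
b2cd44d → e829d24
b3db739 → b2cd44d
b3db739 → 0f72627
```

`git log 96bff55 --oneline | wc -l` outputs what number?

8

Walking parent pointers from 96bff55: reachable set = {32fd3e1, 5cc19fb, 7b2959d, 96bff55, ae871c6, b936214, d9317ea, e7036c9}.
That is 8 commits.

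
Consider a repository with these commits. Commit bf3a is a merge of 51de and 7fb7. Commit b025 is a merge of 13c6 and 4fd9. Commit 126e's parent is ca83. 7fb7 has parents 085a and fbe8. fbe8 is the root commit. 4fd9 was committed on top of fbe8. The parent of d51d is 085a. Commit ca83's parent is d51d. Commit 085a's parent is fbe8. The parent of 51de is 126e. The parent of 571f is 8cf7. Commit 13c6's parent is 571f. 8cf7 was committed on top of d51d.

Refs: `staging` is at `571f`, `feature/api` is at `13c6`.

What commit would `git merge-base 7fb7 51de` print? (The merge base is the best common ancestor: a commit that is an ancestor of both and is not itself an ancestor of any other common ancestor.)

Ancestors of 7fb7: {085a, 7fb7, fbe8}.
Ancestors of 51de: {085a, 126e, 51de, ca83, d51d, fbe8}.
Common ancestors: {085a, fbe8}.
Among these, 085a is not an ancestor of any other common ancestor — it is the merge base.

085a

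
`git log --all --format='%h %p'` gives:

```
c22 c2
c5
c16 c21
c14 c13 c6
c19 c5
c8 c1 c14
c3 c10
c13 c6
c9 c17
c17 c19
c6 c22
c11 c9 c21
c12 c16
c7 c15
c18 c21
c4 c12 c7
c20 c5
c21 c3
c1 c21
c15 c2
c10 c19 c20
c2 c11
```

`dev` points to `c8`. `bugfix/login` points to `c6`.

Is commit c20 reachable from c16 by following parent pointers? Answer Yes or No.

Ancestors of c16 (commits reachable by following parents): {c10, c16, c19, c20, c21, c3, c5}.
c20 is in that set, so it is an ancestor of c16.

Yes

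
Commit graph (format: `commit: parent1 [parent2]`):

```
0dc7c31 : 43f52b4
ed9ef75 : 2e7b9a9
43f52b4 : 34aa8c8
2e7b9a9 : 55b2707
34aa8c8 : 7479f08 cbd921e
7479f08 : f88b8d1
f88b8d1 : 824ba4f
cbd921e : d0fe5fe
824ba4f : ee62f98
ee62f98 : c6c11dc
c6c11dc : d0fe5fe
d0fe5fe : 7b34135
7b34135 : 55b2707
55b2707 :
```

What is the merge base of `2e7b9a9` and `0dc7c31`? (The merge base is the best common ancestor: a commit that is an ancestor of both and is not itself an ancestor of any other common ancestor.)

55b2707

Ancestors of 2e7b9a9: {2e7b9a9, 55b2707}.
Ancestors of 0dc7c31: {0dc7c31, 34aa8c8, 43f52b4, 55b2707, 7479f08, 7b34135, 824ba4f, c6c11dc, cbd921e, d0fe5fe, ee62f98, f88b8d1}.
Common ancestors: {55b2707}.
The only common ancestor is 55b2707, so it is the merge base.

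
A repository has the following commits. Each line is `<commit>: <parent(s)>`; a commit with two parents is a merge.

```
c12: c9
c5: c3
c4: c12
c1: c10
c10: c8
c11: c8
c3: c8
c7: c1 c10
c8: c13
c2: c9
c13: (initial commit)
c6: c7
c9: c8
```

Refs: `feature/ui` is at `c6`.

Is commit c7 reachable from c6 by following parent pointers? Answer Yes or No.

Yes

Ancestors of c6 (commits reachable by following parents): {c1, c10, c13, c6, c7, c8}.
c7 is in that set, so it is an ancestor of c6.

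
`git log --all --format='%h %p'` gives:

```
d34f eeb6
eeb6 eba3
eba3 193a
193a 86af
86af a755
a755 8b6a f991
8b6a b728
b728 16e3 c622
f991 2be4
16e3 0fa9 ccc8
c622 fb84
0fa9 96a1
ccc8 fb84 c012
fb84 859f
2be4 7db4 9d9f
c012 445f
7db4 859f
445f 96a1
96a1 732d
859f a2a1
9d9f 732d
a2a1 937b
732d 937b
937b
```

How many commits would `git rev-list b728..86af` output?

Reachable from 86af: {0fa9, 16e3, 2be4, 445f, 732d, 7db4, 859f, 86af, 8b6a, 937b, 96a1, 9d9f, a2a1, a755, b728, c012, c622, ccc8, f991, fb84}.
Reachable from b728: {0fa9, 16e3, 445f, 732d, 859f, 937b, 96a1, a2a1, b728, c012, c622, ccc8, fb84}.
In 86af's history but not b728's: {2be4, 7db4, 86af, 8b6a, 9d9f, a755, f991} — 7 commits.

7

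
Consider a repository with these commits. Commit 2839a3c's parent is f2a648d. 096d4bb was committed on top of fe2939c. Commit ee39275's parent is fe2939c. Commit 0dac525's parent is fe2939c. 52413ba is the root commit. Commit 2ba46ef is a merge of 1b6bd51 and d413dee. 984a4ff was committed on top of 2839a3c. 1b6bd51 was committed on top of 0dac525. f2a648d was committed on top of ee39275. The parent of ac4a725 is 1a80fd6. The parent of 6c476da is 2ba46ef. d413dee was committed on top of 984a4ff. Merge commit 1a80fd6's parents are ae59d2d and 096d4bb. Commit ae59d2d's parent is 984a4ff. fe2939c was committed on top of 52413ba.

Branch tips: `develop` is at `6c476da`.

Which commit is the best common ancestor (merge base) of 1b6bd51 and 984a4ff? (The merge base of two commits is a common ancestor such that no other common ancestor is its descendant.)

Ancestors of 1b6bd51: {0dac525, 1b6bd51, 52413ba, fe2939c}.
Ancestors of 984a4ff: {2839a3c, 52413ba, 984a4ff, ee39275, f2a648d, fe2939c}.
Common ancestors: {52413ba, fe2939c}.
Among these, fe2939c is not an ancestor of any other common ancestor — it is the merge base.

fe2939c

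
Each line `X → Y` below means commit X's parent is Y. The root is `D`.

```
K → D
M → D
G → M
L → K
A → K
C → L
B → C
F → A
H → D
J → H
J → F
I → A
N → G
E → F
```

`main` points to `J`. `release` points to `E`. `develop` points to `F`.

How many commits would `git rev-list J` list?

Walking parent pointers from J: reachable set = {A, D, F, H, J, K}.
That is 6 commits.

6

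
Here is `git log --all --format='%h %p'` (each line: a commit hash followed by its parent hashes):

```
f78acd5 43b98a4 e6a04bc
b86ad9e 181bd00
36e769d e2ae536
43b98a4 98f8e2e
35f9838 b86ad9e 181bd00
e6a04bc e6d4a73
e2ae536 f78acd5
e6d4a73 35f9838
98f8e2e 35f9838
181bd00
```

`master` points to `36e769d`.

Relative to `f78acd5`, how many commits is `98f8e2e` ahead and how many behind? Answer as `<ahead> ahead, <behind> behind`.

0 ahead, 4 behind

Reachable from 98f8e2e: {181bd00, 35f9838, 98f8e2e, b86ad9e}.
Reachable from f78acd5: {181bd00, 35f9838, 43b98a4, 98f8e2e, b86ad9e, e6a04bc, e6d4a73, f78acd5}.
Only in 98f8e2e's history (ahead): {} — 0.
Only in f78acd5's history (behind): {43b98a4, e6a04bc, e6d4a73, f78acd5} — 4.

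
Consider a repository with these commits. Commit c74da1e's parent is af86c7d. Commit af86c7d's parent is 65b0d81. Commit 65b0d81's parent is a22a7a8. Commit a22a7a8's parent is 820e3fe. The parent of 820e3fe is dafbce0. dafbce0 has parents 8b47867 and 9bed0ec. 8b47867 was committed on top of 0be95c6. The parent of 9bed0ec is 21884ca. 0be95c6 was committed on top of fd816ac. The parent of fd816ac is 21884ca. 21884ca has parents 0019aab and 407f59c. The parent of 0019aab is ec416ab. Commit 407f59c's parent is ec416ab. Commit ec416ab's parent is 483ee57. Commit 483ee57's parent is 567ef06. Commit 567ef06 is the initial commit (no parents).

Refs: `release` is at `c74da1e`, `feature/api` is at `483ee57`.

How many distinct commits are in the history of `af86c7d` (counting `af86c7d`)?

Walking parent pointers from af86c7d: reachable set = {0019aab, 0be95c6, 21884ca, 407f59c, 483ee57, 567ef06, 65b0d81, 820e3fe, 8b47867, 9bed0ec, a22a7a8, af86c7d, dafbce0, ec416ab, fd816ac}.
That is 15 commits.

15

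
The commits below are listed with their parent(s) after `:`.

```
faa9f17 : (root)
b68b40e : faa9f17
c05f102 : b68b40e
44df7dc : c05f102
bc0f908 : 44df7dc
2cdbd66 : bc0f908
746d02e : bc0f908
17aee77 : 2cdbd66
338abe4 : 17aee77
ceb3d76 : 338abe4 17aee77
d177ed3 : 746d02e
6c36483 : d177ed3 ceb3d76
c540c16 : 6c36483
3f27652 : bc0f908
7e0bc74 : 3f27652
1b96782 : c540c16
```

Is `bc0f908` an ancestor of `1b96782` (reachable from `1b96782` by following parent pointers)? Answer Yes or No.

Ancestors of 1b96782 (commits reachable by following parents): {17aee77, 1b96782, 2cdbd66, 338abe4, 44df7dc, 6c36483, 746d02e, b68b40e, bc0f908, c05f102, c540c16, ceb3d76, d177ed3, faa9f17}.
bc0f908 is in that set, so it is an ancestor of 1b96782.

Yes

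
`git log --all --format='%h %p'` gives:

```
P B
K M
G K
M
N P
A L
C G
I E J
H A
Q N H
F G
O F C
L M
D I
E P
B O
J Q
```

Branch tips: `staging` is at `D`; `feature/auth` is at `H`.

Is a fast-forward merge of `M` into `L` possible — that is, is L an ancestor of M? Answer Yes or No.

A fast-forward from L to M is possible iff L is an ancestor of M.
Ancestors of M: {M}.
L is not among them, so fast-forward is not possible.

No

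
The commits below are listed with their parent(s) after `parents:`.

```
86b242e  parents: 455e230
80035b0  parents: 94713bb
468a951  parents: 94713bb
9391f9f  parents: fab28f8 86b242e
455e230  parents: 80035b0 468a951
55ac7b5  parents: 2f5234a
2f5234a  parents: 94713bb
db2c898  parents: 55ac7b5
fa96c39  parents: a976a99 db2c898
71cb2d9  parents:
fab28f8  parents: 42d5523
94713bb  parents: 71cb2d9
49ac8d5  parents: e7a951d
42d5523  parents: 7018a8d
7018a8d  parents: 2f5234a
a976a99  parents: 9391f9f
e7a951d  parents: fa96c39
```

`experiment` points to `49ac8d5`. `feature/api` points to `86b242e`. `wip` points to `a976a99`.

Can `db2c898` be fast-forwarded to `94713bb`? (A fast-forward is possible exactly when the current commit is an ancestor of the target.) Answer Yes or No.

A fast-forward from db2c898 to 94713bb is possible iff db2c898 is an ancestor of 94713bb.
Ancestors of 94713bb: {71cb2d9, 94713bb}.
db2c898 is not among them, so fast-forward is not possible.

No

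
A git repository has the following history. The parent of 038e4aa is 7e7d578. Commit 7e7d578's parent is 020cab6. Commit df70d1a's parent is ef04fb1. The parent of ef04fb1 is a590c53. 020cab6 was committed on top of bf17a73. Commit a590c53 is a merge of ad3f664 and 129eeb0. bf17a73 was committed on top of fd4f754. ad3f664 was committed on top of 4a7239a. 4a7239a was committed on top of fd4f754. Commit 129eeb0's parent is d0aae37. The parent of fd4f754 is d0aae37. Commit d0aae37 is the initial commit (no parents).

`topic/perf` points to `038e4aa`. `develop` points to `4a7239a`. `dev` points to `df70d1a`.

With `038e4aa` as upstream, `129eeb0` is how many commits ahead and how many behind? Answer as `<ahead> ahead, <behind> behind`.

Reachable from 129eeb0: {129eeb0, d0aae37}.
Reachable from 038e4aa: {020cab6, 038e4aa, 7e7d578, bf17a73, d0aae37, fd4f754}.
Only in 129eeb0's history (ahead): {129eeb0} — 1.
Only in 038e4aa's history (behind): {020cab6, 038e4aa, 7e7d578, bf17a73, fd4f754} — 5.

1 ahead, 5 behind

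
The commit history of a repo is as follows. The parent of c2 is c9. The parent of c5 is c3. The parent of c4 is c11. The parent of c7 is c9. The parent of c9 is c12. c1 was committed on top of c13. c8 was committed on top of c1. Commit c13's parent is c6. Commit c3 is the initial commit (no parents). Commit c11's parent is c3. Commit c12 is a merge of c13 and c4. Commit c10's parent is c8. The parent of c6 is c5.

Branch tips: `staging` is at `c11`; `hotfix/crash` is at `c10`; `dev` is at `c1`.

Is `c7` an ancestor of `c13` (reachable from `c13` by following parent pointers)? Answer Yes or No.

No

Ancestors of c13: {c13, c3, c5, c6}.
c7 is not in that set, so it is not an ancestor of c13.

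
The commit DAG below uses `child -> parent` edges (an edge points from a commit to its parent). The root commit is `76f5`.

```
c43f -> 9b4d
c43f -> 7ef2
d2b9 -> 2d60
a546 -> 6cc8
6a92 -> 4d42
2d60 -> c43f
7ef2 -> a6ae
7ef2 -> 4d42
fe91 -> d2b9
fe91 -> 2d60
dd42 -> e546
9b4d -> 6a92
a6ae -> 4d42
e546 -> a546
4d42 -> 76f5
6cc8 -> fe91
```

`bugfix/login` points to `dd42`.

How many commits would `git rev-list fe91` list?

Walking parent pointers from fe91: reachable set = {2d60, 4d42, 6a92, 76f5, 7ef2, 9b4d, a6ae, c43f, d2b9, fe91}.
That is 10 commits.

10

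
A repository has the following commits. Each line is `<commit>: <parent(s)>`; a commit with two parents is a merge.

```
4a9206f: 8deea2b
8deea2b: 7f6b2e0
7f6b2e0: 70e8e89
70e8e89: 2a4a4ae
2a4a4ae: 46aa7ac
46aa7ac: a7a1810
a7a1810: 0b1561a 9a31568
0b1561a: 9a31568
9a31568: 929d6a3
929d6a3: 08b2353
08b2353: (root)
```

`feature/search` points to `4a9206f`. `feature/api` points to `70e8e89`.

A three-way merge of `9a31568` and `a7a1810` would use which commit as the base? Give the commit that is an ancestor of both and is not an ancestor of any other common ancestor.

Ancestors of 9a31568: {08b2353, 929d6a3, 9a31568}.
Ancestors of a7a1810: {08b2353, 0b1561a, 929d6a3, 9a31568, a7a1810}.
Common ancestors: {08b2353, 929d6a3, 9a31568}.
Among these, 9a31568 is not an ancestor of any other common ancestor — it is the merge base.

9a31568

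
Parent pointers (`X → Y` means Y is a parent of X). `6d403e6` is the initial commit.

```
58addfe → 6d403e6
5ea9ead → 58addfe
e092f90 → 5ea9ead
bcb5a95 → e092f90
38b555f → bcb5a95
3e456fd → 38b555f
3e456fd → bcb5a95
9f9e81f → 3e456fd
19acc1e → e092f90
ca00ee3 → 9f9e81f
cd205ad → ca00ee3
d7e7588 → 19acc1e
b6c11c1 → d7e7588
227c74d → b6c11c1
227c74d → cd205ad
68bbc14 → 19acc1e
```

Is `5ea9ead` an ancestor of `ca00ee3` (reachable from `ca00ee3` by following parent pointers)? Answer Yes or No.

Yes

Ancestors of ca00ee3 (commits reachable by following parents): {38b555f, 3e456fd, 58addfe, 5ea9ead, 6d403e6, 9f9e81f, bcb5a95, ca00ee3, e092f90}.
5ea9ead is in that set, so it is an ancestor of ca00ee3.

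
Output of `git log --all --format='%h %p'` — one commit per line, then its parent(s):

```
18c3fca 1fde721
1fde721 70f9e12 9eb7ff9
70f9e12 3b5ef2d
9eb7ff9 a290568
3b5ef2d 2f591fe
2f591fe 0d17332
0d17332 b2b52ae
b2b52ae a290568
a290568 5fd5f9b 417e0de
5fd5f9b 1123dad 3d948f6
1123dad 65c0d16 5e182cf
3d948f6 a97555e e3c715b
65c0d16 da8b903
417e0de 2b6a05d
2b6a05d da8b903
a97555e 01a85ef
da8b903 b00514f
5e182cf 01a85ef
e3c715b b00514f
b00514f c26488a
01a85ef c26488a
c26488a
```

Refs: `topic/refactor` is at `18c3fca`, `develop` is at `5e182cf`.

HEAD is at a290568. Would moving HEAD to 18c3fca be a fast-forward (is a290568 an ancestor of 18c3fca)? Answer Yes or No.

Yes

A fast-forward from a290568 to 18c3fca is possible iff a290568 is an ancestor of 18c3fca.
Ancestors of 18c3fca: {01a85ef, 0d17332, 1123dad, 18c3fca, 1fde721, 2b6a05d, 2f591fe, 3b5ef2d, 3d948f6, 417e0de, 5e182cf, 5fd5f9b, 65c0d16, 70f9e12, 9eb7ff9, a290568, a97555e, b00514f, b2b52ae, c26488a, da8b903, e3c715b}.
a290568 is among them, so fast-forward is possible.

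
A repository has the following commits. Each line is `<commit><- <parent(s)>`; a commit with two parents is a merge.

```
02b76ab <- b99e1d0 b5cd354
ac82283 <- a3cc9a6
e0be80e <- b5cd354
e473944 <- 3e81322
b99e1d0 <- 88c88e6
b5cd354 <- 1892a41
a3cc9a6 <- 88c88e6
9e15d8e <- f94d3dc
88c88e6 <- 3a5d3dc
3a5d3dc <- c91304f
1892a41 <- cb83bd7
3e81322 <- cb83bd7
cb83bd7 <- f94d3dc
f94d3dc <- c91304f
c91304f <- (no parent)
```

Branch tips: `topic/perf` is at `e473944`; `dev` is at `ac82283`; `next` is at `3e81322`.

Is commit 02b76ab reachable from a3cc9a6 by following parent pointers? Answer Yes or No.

No

Ancestors of a3cc9a6: {3a5d3dc, 88c88e6, a3cc9a6, c91304f}.
02b76ab is not in that set, so it is not an ancestor of a3cc9a6.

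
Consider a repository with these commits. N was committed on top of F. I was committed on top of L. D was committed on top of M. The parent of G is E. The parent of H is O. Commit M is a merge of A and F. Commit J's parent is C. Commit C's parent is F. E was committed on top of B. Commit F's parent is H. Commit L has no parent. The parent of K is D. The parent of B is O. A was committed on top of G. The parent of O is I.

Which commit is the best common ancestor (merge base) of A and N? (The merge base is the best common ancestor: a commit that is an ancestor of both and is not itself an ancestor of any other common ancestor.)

O

Ancestors of A: {A, B, E, G, I, L, O}.
Ancestors of N: {F, H, I, L, N, O}.
Common ancestors: {I, L, O}.
Among these, O is not an ancestor of any other common ancestor — it is the merge base.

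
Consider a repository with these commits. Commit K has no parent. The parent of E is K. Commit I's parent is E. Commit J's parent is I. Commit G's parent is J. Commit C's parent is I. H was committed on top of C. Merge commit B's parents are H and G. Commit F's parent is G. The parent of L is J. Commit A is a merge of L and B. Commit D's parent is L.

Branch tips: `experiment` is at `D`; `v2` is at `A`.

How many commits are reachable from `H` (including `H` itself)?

5

Walking parent pointers from H: reachable set = {C, E, H, I, K}.
That is 5 commits.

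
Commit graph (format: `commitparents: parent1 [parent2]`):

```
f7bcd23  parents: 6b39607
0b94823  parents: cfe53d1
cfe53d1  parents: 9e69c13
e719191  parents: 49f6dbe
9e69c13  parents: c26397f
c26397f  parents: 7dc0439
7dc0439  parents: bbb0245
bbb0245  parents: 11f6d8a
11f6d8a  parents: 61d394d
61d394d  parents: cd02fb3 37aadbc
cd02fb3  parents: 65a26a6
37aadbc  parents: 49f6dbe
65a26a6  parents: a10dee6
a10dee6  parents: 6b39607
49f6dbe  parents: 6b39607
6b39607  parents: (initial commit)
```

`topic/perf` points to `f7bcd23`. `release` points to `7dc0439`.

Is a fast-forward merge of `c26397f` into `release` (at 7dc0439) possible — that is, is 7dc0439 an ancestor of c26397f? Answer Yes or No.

A fast-forward from 7dc0439 to c26397f is possible iff 7dc0439 is an ancestor of c26397f.
Ancestors of c26397f: {11f6d8a, 37aadbc, 49f6dbe, 61d394d, 65a26a6, 6b39607, 7dc0439, a10dee6, bbb0245, c26397f, cd02fb3}.
7dc0439 is among them, so fast-forward is possible.

Yes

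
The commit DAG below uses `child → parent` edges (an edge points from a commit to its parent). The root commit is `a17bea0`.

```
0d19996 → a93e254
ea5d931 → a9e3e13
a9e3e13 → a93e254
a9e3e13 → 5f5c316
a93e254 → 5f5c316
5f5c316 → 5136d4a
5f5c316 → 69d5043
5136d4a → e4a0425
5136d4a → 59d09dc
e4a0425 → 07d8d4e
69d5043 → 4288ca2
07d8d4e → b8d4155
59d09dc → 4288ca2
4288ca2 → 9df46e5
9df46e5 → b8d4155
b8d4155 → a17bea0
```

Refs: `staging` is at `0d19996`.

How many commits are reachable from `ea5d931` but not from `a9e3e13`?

1

Reachable from ea5d931: {07d8d4e, 4288ca2, 5136d4a, 59d09dc, 5f5c316, 69d5043, 9df46e5, a17bea0, a93e254, a9e3e13, b8d4155, e4a0425, ea5d931}.
Reachable from a9e3e13: {07d8d4e, 4288ca2, 5136d4a, 59d09dc, 5f5c316, 69d5043, 9df46e5, a17bea0, a93e254, a9e3e13, b8d4155, e4a0425}.
In ea5d931's history but not a9e3e13's: {ea5d931} — 1 commit.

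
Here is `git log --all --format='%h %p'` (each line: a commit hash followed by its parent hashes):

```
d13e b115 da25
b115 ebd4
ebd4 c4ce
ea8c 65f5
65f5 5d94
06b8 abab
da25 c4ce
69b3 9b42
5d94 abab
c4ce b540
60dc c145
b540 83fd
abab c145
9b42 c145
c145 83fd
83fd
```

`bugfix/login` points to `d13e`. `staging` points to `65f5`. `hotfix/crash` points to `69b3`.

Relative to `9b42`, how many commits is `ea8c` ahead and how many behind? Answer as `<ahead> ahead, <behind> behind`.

Reachable from ea8c: {5d94, 65f5, 83fd, abab, c145, ea8c}.
Reachable from 9b42: {83fd, 9b42, c145}.
Only in ea8c's history (ahead): {5d94, 65f5, abab, ea8c} — 4.
Only in 9b42's history (behind): {9b42} — 1.

4 ahead, 1 behind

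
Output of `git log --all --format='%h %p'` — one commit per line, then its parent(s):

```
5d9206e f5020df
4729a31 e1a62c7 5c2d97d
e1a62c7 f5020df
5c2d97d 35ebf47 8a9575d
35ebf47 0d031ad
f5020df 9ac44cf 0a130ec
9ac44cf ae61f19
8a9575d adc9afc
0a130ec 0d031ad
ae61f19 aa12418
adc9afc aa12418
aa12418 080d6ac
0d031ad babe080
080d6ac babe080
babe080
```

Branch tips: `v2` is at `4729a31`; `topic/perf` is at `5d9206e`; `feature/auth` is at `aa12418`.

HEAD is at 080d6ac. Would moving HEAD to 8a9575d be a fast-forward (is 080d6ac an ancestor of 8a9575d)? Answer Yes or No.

A fast-forward from 080d6ac to 8a9575d is possible iff 080d6ac is an ancestor of 8a9575d.
Ancestors of 8a9575d: {080d6ac, 8a9575d, aa12418, adc9afc, babe080}.
080d6ac is among them, so fast-forward is possible.

Yes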